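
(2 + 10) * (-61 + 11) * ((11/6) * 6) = -6600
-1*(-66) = 66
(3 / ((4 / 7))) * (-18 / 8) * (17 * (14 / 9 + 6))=-6069 / 4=-1517.25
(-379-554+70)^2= 744769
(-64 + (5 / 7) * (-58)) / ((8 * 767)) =-369 / 21476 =-0.02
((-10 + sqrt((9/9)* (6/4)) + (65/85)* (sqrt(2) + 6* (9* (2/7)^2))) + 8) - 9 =-6355/833 + 13* sqrt(2)/17 + sqrt(6)/2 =-5.32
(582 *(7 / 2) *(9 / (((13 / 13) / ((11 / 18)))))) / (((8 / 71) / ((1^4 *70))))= 55681395 / 8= 6960174.38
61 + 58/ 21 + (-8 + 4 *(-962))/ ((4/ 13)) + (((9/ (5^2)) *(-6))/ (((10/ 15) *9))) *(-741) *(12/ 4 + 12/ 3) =-5565482/ 525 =-10600.92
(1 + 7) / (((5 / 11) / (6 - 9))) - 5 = -289 / 5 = -57.80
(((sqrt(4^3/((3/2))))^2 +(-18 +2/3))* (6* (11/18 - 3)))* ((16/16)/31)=-3268/279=-11.71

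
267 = 267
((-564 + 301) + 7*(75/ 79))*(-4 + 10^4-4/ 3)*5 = -3036179840/ 237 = -12810885.40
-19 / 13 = -1.46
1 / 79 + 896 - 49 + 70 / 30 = 201295 / 237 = 849.35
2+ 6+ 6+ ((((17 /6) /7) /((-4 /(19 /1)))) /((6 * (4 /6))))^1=9085 /672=13.52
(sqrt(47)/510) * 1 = sqrt(47)/510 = 0.01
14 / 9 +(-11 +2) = -7.44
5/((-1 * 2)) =-5/2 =-2.50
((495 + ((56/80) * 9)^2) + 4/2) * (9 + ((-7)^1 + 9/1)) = 590359/100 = 5903.59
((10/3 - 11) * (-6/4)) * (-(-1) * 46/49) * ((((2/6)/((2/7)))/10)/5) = 529/2100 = 0.25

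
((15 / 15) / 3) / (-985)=-1 / 2955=-0.00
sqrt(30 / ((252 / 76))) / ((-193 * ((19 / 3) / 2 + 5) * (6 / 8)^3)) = -128 * sqrt(3990) / 1787373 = -0.00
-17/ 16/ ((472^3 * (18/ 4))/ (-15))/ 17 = 5/ 2523697152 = 0.00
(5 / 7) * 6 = 30 / 7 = 4.29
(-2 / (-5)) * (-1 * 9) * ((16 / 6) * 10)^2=-2560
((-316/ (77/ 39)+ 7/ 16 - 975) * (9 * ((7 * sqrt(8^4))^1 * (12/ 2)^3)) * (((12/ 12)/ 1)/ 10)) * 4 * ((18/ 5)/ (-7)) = 78261427584/ 385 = 203276435.28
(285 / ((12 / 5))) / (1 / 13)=1543.75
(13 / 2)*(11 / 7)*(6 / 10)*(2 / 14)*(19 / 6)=2.77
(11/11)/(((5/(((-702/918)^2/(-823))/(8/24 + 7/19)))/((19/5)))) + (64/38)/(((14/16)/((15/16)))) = 57058937409/31633651000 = 1.80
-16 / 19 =-0.84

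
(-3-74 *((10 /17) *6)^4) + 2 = -959123521 /83521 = -11483.62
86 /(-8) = -43 /4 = -10.75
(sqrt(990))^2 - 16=974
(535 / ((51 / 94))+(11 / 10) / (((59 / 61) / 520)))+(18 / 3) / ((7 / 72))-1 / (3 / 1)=34519081 / 21063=1638.85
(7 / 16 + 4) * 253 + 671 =28699 / 16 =1793.69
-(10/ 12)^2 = -25/ 36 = -0.69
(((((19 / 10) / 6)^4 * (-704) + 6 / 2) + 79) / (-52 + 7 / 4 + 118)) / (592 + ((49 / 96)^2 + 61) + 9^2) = 15535584256 / 10315361784375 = 0.00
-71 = -71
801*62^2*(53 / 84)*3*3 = 122391999 / 7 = 17484571.29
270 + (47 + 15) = 332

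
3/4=0.75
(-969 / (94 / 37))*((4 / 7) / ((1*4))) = -35853 / 658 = -54.49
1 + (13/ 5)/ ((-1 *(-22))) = 123/ 110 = 1.12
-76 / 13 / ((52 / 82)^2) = -31939 / 2197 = -14.54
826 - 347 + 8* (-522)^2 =2180351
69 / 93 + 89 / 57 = 4070 / 1767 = 2.30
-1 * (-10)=10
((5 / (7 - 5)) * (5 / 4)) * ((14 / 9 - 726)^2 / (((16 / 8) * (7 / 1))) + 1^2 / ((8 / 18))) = 2125647575 / 18144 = 117154.30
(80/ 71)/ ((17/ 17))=80/ 71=1.13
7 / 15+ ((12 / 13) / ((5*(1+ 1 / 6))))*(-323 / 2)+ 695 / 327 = -3416698 / 148785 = -22.96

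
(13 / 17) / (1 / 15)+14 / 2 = 314 / 17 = 18.47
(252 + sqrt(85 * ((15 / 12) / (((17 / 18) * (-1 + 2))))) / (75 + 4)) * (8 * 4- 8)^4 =2488320 * sqrt(2) / 79 + 83607552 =83652096.50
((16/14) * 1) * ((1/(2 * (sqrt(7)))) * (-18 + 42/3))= -16 * sqrt(7)/49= -0.86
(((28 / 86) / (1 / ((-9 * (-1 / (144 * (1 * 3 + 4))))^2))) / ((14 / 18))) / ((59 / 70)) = 45 / 1136576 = 0.00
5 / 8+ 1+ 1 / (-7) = 83 / 56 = 1.48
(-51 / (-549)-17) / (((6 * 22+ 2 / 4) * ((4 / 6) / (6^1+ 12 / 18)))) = -12376 / 9699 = -1.28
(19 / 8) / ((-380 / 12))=-3 / 40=-0.08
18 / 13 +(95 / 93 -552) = -664459 / 1209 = -549.59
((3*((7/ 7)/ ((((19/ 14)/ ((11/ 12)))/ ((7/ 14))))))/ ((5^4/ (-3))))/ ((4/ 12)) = -693/ 47500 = -0.01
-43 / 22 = -1.95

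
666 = 666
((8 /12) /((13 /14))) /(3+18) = 4 /117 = 0.03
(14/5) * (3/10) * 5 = 21/5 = 4.20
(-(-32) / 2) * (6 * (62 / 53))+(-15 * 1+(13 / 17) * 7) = 102.65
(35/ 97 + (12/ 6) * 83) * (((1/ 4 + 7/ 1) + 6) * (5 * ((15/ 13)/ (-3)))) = -21381525/ 5044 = -4239.00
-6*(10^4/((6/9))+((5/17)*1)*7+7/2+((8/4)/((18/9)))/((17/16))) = -90039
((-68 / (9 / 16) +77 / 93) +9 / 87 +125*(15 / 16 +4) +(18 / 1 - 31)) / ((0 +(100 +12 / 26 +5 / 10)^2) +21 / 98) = 0.05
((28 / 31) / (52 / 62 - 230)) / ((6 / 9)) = -7 / 1184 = -0.01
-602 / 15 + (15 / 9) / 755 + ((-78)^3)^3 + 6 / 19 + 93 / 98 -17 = -150237397709104713309963 / 1405810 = -106868920913284663.87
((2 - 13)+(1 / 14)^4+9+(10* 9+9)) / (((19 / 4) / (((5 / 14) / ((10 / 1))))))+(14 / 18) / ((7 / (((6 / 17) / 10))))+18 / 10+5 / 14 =753164939 / 260575728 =2.89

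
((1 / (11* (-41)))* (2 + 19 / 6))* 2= -0.02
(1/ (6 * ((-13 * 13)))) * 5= -5/ 1014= -0.00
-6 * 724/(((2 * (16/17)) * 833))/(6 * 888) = -181/348096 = -0.00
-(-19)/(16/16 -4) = -19/3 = -6.33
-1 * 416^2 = -173056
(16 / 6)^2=64 / 9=7.11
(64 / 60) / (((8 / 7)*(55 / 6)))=0.10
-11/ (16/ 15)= -165/ 16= -10.31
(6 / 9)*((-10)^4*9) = 60000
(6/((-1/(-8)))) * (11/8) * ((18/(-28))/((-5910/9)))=891/13790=0.06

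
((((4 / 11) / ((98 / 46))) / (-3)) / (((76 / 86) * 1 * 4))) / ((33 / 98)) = -989 / 20691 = -0.05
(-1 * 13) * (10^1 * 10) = -1300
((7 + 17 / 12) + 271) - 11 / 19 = 63575 / 228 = 278.84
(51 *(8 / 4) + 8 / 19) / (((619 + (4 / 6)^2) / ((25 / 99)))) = 1946 / 46607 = 0.04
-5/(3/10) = -50/3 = -16.67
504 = 504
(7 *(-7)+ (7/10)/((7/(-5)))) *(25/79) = -2475/158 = -15.66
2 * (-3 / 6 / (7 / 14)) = -2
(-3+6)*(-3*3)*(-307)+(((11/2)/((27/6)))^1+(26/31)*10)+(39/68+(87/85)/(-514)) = 8299.18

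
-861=-861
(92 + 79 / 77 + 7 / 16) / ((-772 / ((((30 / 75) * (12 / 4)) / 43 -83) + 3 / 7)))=3576120379 / 357852880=9.99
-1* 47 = -47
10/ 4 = 5/ 2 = 2.50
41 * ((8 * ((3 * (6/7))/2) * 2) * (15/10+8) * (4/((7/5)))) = 22893.06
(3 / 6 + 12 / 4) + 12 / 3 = 15 / 2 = 7.50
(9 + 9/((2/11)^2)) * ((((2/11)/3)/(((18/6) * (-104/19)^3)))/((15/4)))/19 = -9025/18560256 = -0.00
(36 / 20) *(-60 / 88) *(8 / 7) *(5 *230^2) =-28566000 / 77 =-370987.01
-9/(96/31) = -93/32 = -2.91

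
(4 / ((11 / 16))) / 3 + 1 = 97 / 33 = 2.94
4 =4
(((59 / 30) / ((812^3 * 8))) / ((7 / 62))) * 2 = 1829 / 224862677760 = 0.00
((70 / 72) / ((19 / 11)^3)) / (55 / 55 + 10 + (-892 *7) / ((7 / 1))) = -46585 / 217540044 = -0.00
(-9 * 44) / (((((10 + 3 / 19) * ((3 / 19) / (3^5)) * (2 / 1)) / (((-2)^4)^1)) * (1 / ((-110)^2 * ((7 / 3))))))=-2615408611200 / 193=-13551339954.40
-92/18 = -46/9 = -5.11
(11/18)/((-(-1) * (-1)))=-11/18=-0.61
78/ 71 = 1.10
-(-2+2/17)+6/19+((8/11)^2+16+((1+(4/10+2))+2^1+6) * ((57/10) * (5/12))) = 71603289/1563320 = 45.80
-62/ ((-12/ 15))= 155/ 2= 77.50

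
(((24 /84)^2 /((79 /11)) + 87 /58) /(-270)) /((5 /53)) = -620153 /10451700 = -0.06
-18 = -18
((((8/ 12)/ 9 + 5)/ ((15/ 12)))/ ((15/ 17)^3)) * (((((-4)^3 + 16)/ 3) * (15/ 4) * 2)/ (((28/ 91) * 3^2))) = -70000424/ 273375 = -256.06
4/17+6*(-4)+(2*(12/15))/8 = -2003/85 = -23.56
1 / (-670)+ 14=14.00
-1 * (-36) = 36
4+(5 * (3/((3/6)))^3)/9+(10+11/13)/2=3365/26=129.42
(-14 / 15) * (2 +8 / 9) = -364 / 135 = -2.70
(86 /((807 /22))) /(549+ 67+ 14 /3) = 946 /250439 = 0.00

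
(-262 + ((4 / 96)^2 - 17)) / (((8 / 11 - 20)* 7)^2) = -0.02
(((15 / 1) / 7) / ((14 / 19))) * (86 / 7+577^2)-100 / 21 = 1992643795 / 2058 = 968242.85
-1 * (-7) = 7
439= 439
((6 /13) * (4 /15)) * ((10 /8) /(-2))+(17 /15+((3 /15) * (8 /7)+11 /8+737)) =8077087 /10920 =739.66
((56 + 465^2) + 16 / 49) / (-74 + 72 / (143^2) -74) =-43342821093 / 29658524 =-1461.40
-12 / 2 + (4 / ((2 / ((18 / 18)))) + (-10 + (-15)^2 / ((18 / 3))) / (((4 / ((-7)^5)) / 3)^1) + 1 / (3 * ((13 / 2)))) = -346648.32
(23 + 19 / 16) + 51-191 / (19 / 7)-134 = -39271 / 304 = -129.18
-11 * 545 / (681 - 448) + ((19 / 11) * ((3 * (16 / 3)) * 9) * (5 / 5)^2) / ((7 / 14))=1209031 / 2563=471.72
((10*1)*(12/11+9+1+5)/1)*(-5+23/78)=-108265/143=-757.10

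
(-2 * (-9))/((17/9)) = 162/17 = 9.53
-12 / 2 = -6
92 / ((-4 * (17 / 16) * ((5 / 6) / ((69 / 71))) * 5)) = -152352 / 30175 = -5.05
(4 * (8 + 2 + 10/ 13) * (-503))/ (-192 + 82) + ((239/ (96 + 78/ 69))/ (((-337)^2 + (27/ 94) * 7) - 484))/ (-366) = 122413932033493847/ 621456698596734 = 196.98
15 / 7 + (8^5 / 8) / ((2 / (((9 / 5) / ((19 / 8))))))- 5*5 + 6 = 1020982 / 665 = 1535.31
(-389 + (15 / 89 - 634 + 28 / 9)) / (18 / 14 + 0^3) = -5717572 / 7209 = -793.12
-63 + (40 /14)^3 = -13609 /343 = -39.68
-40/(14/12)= -240/7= -34.29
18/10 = 9/5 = 1.80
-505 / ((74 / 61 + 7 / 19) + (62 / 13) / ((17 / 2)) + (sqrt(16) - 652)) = 0.78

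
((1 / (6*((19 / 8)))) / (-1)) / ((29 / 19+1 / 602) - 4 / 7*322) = 2408 / 6261345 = 0.00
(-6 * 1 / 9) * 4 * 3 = -8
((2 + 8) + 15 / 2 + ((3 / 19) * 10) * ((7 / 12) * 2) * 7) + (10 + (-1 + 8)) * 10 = 7615 / 38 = 200.39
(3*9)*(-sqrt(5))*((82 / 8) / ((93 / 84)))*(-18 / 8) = 69741*sqrt(5) / 124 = 1257.63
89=89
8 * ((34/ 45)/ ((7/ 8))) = 2176/ 315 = 6.91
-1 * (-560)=560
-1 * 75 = -75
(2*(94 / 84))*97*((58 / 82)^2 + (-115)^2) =101355988894 / 35301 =2871193.14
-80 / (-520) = 2 / 13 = 0.15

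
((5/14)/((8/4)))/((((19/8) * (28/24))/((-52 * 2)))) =-6240/931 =-6.70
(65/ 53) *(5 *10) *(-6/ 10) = -36.79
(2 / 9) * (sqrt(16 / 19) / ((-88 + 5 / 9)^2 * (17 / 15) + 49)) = 135 * sqrt(19) / 25148419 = 0.00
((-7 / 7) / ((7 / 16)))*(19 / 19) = -16 / 7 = -2.29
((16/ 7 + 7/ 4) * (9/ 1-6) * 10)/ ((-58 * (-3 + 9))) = -565/ 1624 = -0.35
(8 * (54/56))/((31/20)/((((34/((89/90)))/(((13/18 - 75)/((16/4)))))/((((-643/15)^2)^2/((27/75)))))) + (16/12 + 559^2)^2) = 4336558560000/54886496402987892694919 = 0.00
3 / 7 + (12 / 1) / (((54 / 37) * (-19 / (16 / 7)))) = -671 / 1197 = -0.56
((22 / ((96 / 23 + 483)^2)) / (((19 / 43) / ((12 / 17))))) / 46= 43516 / 13517768025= 0.00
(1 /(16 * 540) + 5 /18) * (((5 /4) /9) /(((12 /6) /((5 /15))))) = 2401 /373248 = 0.01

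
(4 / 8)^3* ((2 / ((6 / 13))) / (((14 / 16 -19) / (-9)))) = 39 / 145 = 0.27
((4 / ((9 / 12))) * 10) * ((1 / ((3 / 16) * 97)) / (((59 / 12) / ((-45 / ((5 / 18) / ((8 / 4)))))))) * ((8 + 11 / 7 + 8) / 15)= -9068544 / 40061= -226.37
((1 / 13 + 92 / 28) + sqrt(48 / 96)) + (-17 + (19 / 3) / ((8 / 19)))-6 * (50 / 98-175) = sqrt(2) / 2 + 16027069 / 15288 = 1049.05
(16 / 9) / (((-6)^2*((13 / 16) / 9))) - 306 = -35738 / 117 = -305.45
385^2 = 148225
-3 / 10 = -0.30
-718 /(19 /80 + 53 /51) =-2929440 /5209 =-562.38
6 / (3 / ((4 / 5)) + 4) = 24 / 31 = 0.77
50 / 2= 25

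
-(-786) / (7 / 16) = 12576 / 7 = 1796.57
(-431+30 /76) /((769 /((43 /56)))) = -703609 /1636432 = -0.43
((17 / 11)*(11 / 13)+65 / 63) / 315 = 1916 / 257985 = 0.01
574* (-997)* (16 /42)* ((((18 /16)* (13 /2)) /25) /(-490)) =1594203 /12250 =130.14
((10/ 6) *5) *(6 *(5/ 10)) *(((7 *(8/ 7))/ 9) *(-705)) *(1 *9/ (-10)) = 14100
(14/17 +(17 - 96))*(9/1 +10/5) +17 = -14330/17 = -842.94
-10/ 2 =-5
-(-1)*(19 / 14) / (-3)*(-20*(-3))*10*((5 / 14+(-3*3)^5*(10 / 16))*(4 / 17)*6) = 11780161500 / 833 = 14141850.54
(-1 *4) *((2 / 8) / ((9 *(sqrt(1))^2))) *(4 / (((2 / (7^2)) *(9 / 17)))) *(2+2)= -6664 / 81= -82.27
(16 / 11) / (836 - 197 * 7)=-16 / 5973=-0.00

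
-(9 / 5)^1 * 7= -63 / 5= -12.60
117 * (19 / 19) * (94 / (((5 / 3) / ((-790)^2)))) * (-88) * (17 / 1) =-6160993375680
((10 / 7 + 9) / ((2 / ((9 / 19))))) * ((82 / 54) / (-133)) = -2993 / 106134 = -0.03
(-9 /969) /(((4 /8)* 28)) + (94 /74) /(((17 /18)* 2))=112407 /167314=0.67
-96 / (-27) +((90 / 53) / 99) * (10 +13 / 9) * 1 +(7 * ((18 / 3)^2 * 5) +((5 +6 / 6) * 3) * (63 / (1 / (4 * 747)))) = 5928507910 / 1749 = 3389655.75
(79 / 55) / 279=79 / 15345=0.01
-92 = -92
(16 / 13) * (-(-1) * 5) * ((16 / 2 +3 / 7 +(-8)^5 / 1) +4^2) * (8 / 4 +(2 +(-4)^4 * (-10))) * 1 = 515031191.21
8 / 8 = 1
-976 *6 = -5856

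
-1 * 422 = -422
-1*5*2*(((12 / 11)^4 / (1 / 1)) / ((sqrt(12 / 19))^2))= -328320 / 14641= -22.42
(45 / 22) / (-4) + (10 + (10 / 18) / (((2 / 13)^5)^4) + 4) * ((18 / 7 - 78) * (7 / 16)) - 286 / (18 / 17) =-34494009251408727034247879 / 103809024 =-332283340332808899.49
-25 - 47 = -72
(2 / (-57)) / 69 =-2 / 3933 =-0.00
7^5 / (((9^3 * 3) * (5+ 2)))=2401 / 2187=1.10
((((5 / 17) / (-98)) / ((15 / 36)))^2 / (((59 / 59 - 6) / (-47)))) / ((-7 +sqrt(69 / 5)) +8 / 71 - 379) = -0.00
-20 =-20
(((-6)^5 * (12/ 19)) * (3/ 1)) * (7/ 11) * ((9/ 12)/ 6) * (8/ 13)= -1959552/ 2717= -721.22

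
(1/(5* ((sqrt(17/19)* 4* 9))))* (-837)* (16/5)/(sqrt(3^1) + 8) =-2976* sqrt(323)/25925 + 372* sqrt(969)/25925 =-1.62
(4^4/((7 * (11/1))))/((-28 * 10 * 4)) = -8/2695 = -0.00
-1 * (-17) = 17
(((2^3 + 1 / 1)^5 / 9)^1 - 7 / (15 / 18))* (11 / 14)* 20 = 720786 / 7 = 102969.43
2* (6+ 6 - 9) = 6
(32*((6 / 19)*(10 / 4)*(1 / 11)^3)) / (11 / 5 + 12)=2400 / 1795519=0.00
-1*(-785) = 785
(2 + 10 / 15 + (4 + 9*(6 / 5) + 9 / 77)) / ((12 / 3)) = 20309 / 4620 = 4.40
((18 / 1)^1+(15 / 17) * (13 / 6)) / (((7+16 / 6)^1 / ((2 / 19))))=2031 / 9367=0.22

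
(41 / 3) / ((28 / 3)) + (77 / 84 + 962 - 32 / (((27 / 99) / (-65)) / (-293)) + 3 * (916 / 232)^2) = -157790592809 / 70644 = -2233602.19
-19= -19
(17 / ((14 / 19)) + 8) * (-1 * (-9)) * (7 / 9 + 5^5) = 6118710 / 7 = 874101.43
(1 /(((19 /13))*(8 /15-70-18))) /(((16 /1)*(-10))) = 0.00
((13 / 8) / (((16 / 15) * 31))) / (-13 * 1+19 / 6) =-585 / 117056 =-0.00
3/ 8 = 0.38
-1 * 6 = -6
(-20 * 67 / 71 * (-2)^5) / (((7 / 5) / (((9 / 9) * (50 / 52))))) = 2680000 / 6461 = 414.80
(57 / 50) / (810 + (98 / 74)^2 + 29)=26011 / 19183200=0.00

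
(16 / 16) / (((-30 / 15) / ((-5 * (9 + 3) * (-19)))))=-570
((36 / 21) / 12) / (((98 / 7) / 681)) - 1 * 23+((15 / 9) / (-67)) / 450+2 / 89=-632252203 / 39445245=-16.03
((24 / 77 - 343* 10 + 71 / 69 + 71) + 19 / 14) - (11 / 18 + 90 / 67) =-3586325857 / 1067913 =-3358.26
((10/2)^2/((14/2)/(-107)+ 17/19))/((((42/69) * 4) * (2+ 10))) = 1168975/1132992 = 1.03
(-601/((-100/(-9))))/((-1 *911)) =5409/91100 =0.06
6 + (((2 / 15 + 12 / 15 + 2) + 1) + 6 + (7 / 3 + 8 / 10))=286 / 15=19.07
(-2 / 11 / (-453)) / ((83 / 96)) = 64 / 137863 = 0.00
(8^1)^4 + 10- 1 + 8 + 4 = 4117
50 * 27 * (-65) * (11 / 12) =-160875 / 2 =-80437.50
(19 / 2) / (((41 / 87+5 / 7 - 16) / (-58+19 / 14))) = 100833 / 2776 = 36.32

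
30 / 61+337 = 20587 / 61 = 337.49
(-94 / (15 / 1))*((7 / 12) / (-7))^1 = 47 / 90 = 0.52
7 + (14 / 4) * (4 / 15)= 119 / 15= 7.93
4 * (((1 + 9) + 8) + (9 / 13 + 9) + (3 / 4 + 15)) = 2259 / 13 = 173.77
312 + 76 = 388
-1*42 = -42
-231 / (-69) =77 / 23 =3.35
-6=-6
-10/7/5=-2/7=-0.29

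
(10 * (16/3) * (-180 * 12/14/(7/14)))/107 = -115200/749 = -153.81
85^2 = 7225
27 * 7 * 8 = 1512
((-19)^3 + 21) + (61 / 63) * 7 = -6831.22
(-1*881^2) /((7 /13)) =-10090093 /7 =-1441441.86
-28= -28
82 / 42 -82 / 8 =-697 / 84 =-8.30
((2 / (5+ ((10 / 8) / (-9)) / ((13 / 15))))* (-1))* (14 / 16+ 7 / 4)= -819 / 755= -1.08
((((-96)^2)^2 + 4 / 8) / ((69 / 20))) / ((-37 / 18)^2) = 183458858040 / 31487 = 5826495.32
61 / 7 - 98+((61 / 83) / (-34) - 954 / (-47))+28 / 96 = -765602503 / 11141256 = -68.72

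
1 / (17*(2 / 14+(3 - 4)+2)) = 7 / 136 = 0.05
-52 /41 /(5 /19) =-988 /205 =-4.82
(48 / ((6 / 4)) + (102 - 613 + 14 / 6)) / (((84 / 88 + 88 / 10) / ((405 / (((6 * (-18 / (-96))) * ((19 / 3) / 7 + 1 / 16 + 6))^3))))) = -565747646464000 / 13765879481933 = -41.10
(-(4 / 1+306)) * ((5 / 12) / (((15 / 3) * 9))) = -155 / 54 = -2.87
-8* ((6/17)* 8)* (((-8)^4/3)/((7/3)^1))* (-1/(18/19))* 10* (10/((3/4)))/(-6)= -996147200/3213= -310036.48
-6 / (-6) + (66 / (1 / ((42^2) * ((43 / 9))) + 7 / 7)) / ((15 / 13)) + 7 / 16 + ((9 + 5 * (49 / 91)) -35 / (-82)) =25428385019 / 359412560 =70.75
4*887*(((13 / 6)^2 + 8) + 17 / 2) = 676781 / 9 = 75197.89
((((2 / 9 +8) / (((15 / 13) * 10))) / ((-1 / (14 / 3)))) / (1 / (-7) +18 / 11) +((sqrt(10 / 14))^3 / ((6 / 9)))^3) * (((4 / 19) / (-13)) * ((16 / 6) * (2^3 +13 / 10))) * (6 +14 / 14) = 138484192 / 22123125- 209250 * sqrt(35) / 593047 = 4.17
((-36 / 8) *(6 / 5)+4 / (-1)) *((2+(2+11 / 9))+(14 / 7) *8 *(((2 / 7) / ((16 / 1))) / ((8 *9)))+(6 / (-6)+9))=-52217 / 420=-124.33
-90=-90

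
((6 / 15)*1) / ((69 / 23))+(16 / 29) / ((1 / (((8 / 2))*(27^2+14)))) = 713338 / 435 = 1639.86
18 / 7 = 2.57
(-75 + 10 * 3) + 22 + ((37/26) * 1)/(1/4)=-225/13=-17.31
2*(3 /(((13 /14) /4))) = 336 /13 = 25.85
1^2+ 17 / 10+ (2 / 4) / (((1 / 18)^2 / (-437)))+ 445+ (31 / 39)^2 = -1069957613 / 15210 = -70345.67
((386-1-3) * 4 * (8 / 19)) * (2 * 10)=244480 / 19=12867.37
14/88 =7/44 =0.16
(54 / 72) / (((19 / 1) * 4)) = 3 / 304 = 0.01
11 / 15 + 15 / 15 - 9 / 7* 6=-628 / 105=-5.98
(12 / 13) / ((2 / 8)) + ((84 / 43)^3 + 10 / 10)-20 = -8116741 / 1033591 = -7.85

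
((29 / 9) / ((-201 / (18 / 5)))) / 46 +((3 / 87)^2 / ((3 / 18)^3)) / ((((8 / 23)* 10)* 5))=2626993 / 194397150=0.01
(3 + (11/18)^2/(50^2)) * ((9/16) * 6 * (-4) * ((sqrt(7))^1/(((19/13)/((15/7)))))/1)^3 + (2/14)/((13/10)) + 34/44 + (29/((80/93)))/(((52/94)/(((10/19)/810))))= -430863.03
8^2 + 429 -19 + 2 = 476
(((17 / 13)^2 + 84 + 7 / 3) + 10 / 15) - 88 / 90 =667204 / 7605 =87.73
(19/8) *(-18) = -171/4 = -42.75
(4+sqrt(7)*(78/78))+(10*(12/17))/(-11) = sqrt(7)+628/187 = 6.00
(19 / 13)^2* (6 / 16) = 1083 / 1352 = 0.80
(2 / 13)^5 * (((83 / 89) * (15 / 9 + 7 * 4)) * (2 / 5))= 5312 / 5569395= 0.00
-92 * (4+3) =-644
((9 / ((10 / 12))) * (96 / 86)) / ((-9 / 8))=-2304 / 215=-10.72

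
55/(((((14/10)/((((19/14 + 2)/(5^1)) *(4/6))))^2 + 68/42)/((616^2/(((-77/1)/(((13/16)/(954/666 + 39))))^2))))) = 10732605429/86085488896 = 0.12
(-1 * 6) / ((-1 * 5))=1.20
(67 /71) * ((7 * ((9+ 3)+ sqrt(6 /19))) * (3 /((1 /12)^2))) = 35847.21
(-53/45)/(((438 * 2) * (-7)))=53/275940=0.00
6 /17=0.35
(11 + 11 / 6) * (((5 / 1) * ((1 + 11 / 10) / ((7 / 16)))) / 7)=44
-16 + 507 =491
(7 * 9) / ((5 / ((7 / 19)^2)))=3087 / 1805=1.71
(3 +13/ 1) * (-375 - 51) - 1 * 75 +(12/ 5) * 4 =-6881.40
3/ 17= 0.18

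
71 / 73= 0.97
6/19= 0.32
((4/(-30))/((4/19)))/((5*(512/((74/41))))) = -0.00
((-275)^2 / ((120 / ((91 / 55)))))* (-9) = -75075 / 8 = -9384.38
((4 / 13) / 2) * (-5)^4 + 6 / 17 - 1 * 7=19781 / 221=89.51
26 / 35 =0.74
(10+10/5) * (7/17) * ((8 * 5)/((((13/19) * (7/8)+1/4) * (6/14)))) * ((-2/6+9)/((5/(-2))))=-12393472/6579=-1883.79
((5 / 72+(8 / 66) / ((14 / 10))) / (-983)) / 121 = -865 / 659419992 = -0.00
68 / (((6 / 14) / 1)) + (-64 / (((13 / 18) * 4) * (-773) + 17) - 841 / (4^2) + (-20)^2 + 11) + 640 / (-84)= 3414518251 / 6701520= 509.51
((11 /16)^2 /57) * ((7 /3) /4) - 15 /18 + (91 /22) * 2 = 14338661 /1926144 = 7.44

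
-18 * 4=-72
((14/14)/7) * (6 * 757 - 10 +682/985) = 4464702/6895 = 647.53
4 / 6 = 2 / 3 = 0.67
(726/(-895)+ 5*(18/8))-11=-2009/3580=-0.56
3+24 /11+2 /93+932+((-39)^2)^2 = 2367608902 /1023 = 2314378.20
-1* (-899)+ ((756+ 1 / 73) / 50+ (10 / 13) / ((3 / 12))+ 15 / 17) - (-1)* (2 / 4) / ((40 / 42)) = 2963969441 / 3226600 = 918.60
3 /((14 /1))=3 /14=0.21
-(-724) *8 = 5792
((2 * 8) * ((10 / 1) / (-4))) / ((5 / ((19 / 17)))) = -152 / 17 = -8.94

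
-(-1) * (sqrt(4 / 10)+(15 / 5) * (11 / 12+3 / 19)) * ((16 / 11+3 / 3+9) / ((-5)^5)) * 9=-27783 / 261250-1134 * sqrt(10) / 171875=-0.13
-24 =-24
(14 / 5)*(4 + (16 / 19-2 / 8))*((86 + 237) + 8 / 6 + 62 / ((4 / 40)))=6921019 / 570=12142.14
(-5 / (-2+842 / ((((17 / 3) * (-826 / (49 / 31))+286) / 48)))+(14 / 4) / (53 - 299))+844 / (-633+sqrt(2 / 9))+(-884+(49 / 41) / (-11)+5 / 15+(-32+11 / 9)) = -6440436080749913171 / 7034051019514068 - 2532 * sqrt(2) / 3606199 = -915.61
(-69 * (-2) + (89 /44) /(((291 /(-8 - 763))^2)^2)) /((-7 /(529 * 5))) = -2448766550491045 /27267018548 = -89806.91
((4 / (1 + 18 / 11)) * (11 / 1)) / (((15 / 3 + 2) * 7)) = 484 / 1421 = 0.34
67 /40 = 1.68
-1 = -1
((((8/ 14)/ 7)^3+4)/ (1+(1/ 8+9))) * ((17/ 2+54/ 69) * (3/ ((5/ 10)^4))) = 1837456640/ 10437147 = 176.05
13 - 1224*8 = -9779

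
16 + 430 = 446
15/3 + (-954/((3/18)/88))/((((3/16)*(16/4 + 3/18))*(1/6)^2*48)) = -12088963/25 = -483558.52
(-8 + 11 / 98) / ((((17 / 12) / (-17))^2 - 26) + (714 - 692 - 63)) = 55656 / 472703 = 0.12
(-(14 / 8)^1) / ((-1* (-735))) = -1 / 420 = -0.00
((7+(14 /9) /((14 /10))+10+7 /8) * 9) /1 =1367 /8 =170.88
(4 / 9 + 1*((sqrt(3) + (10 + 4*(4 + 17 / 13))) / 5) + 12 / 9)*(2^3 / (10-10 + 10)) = 4*sqrt(3) / 25 + 18776 / 2925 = 6.70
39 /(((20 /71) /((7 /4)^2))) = 135681 /320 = 424.00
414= 414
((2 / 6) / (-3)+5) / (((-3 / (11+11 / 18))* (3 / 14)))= -88.30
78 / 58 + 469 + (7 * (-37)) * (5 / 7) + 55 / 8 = 67795 / 232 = 292.22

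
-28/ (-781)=28/ 781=0.04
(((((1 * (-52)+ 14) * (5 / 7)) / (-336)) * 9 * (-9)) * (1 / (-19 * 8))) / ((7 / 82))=5535 / 10976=0.50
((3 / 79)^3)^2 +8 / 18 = 972349828645 / 2187787099689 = 0.44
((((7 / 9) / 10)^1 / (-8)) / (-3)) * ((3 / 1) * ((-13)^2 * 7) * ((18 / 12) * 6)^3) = 670761 / 80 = 8384.51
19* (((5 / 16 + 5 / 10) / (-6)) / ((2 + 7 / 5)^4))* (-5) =771875 / 8018016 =0.10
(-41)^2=1681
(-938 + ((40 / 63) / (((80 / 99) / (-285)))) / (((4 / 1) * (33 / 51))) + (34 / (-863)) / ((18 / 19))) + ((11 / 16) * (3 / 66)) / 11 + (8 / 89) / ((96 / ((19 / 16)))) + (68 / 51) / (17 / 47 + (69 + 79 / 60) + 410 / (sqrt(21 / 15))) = -22357891542920153290271203 / 21822023188491443805888 + 4347312000 * sqrt(35) / 6405912496217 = -1024.55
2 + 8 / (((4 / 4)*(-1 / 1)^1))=-6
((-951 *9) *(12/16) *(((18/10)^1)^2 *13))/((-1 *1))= 27037881/100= 270378.81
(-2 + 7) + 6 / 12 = 11 / 2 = 5.50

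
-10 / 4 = -5 / 2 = -2.50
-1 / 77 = -0.01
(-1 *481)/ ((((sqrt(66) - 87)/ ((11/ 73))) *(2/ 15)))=26455 *sqrt(66)/ 365146+ 2301585/ 365146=6.89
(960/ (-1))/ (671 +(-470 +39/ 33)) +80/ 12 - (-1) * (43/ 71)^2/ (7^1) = 29000633/ 14714679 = 1.97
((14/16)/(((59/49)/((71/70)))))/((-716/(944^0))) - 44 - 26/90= -1347107983/30415680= -44.29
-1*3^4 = -81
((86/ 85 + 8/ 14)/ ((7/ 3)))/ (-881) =-2826/ 3669365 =-0.00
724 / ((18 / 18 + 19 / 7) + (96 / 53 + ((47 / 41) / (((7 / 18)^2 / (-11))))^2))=77436250066 / 744152644271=0.10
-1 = -1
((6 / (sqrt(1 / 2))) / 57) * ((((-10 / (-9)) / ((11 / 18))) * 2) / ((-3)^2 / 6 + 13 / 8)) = 128 * sqrt(2) / 1045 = 0.17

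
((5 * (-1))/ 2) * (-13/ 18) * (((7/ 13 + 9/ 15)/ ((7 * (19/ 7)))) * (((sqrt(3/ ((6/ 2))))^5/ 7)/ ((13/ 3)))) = 37/ 10374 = 0.00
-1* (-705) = 705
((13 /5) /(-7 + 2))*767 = -9971 /25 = -398.84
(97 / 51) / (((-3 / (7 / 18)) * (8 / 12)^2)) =-679 / 1224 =-0.55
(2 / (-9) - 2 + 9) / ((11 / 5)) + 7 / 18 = 229 / 66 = 3.47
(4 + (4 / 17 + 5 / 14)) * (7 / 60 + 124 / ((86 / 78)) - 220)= -302912927 / 614040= -493.31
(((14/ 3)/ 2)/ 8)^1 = 0.29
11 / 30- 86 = -85.63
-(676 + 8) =-684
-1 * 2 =-2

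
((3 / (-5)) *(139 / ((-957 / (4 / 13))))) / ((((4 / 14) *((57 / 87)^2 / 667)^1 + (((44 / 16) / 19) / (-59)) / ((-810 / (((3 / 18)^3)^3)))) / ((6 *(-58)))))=-191786387695776846249984 / 3779071527465148057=-50749.61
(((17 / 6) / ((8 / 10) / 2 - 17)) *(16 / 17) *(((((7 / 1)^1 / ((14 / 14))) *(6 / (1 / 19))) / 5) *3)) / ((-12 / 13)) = 83.33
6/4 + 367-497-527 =-1311/2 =-655.50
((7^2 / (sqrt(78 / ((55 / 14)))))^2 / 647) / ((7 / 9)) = 8085 / 33644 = 0.24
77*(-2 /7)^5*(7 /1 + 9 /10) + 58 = 682386 /12005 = 56.84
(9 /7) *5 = 6.43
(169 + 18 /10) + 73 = 1219 /5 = 243.80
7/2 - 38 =-69/2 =-34.50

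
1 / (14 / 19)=19 / 14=1.36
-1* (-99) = 99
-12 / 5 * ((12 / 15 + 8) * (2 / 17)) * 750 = -31680 / 17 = -1863.53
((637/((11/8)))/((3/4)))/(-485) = -20384/16005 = -1.27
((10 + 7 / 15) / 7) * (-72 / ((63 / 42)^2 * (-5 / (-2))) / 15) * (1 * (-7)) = 10048 / 1125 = 8.93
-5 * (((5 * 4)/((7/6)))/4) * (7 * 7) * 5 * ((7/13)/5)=-7350/13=-565.38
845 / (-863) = -845 / 863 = -0.98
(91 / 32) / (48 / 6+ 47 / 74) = 0.33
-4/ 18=-2/ 9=-0.22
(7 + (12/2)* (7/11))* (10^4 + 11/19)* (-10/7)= -32301870/209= -154554.40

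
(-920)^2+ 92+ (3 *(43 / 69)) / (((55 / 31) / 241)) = 1071133633 / 1265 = 846745.95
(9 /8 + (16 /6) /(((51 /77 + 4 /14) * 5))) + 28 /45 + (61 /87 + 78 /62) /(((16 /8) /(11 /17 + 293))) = 116462142023 /401637240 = 289.97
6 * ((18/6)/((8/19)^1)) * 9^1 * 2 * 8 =6156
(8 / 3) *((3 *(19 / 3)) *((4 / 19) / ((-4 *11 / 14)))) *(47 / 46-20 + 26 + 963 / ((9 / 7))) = -1947512 / 759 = -2565.89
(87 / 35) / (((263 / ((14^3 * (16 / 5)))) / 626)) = 51952.19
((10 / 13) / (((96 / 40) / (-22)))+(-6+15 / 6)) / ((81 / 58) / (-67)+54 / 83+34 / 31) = -4114455997 / 673258677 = -6.11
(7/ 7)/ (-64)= -1/ 64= -0.02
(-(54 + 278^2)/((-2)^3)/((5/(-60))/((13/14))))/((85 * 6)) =-502697/2380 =-211.22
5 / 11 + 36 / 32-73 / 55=111 / 440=0.25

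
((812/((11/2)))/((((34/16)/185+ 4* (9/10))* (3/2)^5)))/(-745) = -15382528/2128790565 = -0.01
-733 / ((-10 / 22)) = 8063 / 5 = 1612.60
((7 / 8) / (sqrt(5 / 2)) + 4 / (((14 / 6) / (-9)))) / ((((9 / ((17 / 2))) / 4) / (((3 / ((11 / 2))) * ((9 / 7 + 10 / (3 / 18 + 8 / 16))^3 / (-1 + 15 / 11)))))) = -906704928 / 2401 + 1049427 * sqrt(10) / 245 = -364091.15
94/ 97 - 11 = -973/ 97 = -10.03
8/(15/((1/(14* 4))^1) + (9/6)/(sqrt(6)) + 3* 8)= 18432/1990655-16* sqrt(6)/5971965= 0.01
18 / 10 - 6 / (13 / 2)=57 / 65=0.88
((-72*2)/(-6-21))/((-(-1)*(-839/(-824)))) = 5.24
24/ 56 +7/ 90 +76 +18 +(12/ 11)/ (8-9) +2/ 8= 1298203/ 13860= 93.67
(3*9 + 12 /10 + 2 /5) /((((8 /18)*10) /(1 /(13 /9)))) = 891 /200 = 4.46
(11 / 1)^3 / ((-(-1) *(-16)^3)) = -1331 / 4096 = -0.32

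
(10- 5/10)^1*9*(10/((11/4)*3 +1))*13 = 44460/37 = 1201.62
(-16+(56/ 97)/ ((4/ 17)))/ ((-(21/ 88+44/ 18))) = 1040688/ 206125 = 5.05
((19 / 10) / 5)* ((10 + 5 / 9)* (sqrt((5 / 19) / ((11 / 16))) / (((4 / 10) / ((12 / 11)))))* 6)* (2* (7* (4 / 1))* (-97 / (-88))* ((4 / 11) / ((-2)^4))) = 25802* sqrt(1045) / 14641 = 56.97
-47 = -47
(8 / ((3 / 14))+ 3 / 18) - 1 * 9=28.50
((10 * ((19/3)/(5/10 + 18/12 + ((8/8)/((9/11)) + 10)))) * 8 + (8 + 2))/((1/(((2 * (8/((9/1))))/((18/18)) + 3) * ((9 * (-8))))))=-16621.85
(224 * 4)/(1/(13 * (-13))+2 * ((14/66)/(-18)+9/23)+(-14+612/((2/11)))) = 73884096/276467783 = 0.27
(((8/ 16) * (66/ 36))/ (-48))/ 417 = -11/ 240192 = -0.00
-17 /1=-17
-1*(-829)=829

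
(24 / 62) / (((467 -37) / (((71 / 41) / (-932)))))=-213 / 127341490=-0.00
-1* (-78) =78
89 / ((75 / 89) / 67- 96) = -530707 / 572373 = -0.93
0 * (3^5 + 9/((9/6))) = 0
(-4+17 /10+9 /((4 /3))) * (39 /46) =3471 /920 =3.77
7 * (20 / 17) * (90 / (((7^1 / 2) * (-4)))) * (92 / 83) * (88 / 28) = -1821600 / 9877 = -184.43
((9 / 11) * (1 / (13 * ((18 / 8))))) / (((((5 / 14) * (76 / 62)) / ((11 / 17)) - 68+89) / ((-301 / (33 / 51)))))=-2220778 / 3699553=-0.60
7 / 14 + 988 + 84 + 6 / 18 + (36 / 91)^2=53312573 / 49686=1072.99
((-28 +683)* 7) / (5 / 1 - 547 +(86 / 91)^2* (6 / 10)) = -189841925 / 22419322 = -8.47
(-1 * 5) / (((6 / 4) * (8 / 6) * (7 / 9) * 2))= -45 / 28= -1.61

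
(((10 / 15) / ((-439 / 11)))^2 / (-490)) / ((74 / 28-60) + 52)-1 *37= -168462243641 / 4553033625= -37.00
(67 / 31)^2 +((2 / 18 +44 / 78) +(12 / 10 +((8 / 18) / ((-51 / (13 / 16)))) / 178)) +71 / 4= 495987183469 / 20414061720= 24.30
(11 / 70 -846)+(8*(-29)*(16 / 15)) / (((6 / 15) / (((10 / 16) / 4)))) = -197927 / 210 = -942.51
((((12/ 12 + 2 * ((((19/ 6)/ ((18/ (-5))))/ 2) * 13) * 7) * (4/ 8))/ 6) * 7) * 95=-5677105/ 1296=-4380.48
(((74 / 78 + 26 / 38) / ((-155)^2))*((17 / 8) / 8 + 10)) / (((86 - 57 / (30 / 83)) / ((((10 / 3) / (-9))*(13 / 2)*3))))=0.00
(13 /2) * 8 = 52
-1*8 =-8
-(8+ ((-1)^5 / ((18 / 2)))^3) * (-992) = 5784352 / 729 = 7934.64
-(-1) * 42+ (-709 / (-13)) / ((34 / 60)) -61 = 17071 / 221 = 77.24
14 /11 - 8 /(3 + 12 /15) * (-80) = 35466 /209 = 169.69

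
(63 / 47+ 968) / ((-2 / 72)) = -1640124 / 47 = -34896.26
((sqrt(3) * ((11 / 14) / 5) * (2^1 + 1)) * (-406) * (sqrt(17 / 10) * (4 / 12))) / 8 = -319 * sqrt(510) / 400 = -18.01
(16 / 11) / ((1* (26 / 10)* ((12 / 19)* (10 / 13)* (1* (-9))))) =-38 / 297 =-0.13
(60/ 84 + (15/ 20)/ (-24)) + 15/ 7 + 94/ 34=21289/ 3808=5.59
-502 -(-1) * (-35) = -537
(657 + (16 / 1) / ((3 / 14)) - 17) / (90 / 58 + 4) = 62176 / 483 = 128.73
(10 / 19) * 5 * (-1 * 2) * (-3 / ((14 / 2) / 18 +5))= 5400 / 1843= 2.93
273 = 273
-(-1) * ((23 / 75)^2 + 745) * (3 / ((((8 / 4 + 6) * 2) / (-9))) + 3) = 14669039 / 15000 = 977.94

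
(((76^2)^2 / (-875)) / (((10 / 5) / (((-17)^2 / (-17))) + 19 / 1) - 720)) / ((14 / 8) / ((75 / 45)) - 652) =-2268627968 / 27155355675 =-0.08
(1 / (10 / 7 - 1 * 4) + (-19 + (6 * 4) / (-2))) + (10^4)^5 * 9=16199999999999999999435 / 18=899999999999999999968.61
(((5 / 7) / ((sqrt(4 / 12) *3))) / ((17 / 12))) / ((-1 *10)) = -0.03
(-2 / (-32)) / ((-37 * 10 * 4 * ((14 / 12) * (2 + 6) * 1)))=-3 / 663040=-0.00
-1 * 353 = -353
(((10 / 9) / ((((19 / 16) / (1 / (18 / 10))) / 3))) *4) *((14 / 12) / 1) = 11200 / 1539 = 7.28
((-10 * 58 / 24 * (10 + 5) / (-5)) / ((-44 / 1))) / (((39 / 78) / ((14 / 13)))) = -1015 / 286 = -3.55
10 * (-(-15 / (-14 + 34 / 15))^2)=-253125 / 15488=-16.34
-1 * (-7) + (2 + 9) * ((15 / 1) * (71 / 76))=161.14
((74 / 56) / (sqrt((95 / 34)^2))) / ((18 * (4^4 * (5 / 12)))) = 629 / 2553600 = 0.00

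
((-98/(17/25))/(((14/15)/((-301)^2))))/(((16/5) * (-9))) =396379375/816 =485759.04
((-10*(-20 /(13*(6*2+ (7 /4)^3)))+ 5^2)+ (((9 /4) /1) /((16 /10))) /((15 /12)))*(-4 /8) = -3120987 /231088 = -13.51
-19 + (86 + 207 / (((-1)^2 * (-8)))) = 329 / 8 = 41.12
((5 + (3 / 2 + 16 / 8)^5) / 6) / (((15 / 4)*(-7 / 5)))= -16967 / 1008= -16.83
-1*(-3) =3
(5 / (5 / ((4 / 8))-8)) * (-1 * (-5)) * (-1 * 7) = -175 / 2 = -87.50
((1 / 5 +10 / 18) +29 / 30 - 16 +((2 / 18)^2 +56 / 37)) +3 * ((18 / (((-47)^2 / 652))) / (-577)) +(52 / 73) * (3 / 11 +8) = -42248489612177 / 6134848084926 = -6.89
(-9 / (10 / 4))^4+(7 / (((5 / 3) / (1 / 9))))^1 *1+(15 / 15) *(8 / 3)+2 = 324553 / 1875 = 173.09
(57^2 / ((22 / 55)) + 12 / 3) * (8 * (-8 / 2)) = -260048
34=34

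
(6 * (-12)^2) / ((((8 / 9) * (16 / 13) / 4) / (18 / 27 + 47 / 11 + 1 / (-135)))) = 856908 / 55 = 15580.15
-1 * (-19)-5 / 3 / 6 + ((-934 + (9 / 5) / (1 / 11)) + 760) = -12193 / 90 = -135.48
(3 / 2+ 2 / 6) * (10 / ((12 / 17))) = 935 / 36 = 25.97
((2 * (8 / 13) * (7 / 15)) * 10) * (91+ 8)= 7392 / 13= 568.62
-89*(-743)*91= 6017557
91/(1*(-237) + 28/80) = -1820/4733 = -0.38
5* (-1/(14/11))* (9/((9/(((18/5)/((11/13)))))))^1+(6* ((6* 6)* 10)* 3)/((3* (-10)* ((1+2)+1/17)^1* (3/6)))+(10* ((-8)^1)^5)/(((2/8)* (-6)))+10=59597371/273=218305.39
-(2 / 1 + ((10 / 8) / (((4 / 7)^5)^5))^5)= -13555171712806229007929233616451168633411322226442320214473068693503084116762407273329488243349999811775999827 / 1852673427797059126777135760139006525652319754650249024631321344126610074238976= -7316546731565178680054434000000.00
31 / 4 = 7.75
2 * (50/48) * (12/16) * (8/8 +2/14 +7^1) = 12.72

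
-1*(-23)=23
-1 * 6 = -6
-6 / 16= -3 / 8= -0.38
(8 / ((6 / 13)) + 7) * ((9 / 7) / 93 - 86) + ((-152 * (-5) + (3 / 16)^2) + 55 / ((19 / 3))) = -4191166247 / 3166464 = -1323.61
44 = 44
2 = 2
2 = 2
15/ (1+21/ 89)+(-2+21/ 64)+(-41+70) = 27783/ 704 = 39.46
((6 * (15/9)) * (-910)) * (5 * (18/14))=-58500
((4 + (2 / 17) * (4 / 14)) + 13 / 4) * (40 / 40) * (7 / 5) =3467 / 340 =10.20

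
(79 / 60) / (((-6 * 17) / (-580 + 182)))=15721 / 3060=5.14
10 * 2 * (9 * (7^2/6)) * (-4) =-5880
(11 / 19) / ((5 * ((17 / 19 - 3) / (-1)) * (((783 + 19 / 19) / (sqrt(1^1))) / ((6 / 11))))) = 3 / 78400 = 0.00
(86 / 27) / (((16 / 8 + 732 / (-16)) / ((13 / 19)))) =-4472 / 89775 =-0.05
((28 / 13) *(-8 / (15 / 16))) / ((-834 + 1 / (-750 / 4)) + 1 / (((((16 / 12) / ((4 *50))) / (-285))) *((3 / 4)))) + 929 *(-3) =-2787.00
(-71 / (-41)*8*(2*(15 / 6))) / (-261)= -2840 / 10701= -0.27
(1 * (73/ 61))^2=5329/ 3721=1.43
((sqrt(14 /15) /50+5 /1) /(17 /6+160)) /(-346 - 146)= -5 /80114 - sqrt(210) /60085500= -0.00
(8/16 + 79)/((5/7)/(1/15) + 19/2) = 1113/283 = 3.93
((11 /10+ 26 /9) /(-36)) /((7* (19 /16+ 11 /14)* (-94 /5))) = 359 /841347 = 0.00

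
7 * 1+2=9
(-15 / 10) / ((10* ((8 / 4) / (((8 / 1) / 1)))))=-0.60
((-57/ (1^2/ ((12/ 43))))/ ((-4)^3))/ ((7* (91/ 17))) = 2907/ 438256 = 0.01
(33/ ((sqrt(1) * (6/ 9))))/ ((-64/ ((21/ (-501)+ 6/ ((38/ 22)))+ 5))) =-1324323/ 203072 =-6.52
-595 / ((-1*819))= 85 / 117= 0.73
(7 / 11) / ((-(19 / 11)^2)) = -0.21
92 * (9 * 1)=828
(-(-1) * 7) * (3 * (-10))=-210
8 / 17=0.47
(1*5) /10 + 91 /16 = 99 /16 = 6.19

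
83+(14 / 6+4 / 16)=1027 / 12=85.58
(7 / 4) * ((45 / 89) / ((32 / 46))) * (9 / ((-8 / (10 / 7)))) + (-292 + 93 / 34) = -112832095 / 387328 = -291.31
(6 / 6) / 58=1 / 58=0.02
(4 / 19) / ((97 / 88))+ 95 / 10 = 35721 / 3686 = 9.69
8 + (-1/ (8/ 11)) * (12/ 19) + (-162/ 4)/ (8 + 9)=1534/ 323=4.75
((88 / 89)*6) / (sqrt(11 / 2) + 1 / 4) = -704 / 2581 + 1408*sqrt(22) / 2581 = 2.29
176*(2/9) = 352/9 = 39.11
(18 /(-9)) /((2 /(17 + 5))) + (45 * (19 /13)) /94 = -26029 /1222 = -21.30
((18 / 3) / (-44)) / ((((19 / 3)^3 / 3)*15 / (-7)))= 567 / 754490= 0.00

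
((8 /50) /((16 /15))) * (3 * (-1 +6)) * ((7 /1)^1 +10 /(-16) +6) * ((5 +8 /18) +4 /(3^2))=5247 /32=163.97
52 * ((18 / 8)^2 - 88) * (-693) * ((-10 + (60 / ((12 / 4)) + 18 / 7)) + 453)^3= 59115661158582171 / 196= 301610516115215.16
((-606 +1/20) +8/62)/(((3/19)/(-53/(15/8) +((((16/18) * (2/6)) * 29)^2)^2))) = -8569835049639266/411866775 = -20807298.79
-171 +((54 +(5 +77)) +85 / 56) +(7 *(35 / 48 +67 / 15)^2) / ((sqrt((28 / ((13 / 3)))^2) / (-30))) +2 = -908.87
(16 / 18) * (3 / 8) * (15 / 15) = 1 / 3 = 0.33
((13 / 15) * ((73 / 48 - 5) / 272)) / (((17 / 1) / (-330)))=23881 / 110976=0.22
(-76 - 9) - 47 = -132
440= 440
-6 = -6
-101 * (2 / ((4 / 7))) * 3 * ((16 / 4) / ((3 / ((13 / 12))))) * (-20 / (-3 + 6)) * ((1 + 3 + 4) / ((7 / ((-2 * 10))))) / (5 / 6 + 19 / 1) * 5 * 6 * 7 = -42016000 / 17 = -2471529.41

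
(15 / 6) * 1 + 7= 19 / 2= 9.50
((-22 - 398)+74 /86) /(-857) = 18023 /36851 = 0.49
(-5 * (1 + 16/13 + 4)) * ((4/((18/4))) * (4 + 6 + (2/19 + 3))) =-89640/247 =-362.91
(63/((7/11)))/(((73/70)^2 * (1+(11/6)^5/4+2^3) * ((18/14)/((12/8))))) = 17603308800/2350019723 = 7.49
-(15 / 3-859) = 854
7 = 7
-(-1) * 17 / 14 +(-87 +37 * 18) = 8123 / 14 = 580.21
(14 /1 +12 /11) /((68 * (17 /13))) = 1079 /6358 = 0.17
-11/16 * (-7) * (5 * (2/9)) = 385/72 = 5.35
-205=-205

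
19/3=6.33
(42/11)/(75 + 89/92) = 3864/76879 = 0.05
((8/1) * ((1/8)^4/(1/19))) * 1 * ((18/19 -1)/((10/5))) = -1/1024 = -0.00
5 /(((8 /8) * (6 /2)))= 5 /3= 1.67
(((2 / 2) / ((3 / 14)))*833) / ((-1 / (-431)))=5026322 / 3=1675440.67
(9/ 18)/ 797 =1/ 1594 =0.00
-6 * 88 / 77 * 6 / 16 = -18 / 7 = -2.57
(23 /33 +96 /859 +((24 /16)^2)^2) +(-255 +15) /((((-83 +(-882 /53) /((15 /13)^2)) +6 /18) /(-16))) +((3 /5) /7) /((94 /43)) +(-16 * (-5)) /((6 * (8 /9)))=-2743337224553183 /141118275864720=-19.44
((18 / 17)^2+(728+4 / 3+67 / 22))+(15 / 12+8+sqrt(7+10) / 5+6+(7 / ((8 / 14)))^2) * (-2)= 30737743 / 76296-2 * sqrt(17) / 5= 401.23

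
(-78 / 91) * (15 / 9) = -10 / 7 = -1.43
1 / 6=0.17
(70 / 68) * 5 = 175 / 34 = 5.15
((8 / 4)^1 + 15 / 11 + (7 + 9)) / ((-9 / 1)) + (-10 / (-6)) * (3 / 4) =-119 / 132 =-0.90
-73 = -73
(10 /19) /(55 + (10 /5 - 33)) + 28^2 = 178757 /228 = 784.02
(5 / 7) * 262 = 187.14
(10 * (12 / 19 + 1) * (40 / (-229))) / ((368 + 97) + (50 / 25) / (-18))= -13950 / 2275573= -0.01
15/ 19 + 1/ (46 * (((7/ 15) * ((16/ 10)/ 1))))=0.82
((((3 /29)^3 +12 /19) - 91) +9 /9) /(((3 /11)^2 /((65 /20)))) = -21713696719 /5560692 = -3904.86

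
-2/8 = -1/4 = -0.25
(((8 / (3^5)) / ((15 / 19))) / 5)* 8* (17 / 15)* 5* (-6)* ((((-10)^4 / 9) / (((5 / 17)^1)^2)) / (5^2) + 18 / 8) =-1170.63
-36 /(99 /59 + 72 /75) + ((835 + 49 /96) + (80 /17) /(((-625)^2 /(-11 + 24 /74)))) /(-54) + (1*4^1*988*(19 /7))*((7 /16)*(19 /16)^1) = 366340236183742543 /66080853000000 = 5543.82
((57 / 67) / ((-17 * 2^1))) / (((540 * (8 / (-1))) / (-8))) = -19 / 410040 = -0.00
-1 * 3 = -3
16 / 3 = 5.33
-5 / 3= -1.67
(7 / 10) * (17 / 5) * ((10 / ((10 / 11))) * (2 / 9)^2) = 2618 / 2025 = 1.29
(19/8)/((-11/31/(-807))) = 475323/88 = 5401.40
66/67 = 0.99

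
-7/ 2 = -3.50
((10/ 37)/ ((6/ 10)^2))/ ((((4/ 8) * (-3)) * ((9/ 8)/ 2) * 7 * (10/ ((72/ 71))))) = -6400/ 496503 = -0.01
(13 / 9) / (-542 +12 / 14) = -91 / 34092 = -0.00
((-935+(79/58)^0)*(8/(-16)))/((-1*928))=-467/928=-0.50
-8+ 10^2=92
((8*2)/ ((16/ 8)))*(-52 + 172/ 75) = -29824/ 75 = -397.65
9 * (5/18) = 5/2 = 2.50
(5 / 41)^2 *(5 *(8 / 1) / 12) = 0.05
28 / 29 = 0.97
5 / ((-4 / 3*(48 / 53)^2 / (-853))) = 11980385 / 3072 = 3899.86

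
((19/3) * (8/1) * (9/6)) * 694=52744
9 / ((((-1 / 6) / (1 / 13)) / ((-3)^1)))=162 / 13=12.46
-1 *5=-5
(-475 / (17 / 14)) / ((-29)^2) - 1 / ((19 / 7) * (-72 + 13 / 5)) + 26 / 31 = 1107128441 / 2922063751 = 0.38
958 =958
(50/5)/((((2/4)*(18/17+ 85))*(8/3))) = 255/2926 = 0.09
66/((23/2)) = 5.74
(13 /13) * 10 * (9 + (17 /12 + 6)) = 985 /6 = 164.17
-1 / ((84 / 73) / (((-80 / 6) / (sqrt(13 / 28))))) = 1460 * sqrt(91) / 819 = 17.01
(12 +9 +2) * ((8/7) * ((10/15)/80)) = 23/105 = 0.22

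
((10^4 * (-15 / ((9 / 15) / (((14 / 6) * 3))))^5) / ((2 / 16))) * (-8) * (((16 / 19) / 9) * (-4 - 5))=-1680700000000000000 / 19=-88457894736842105.26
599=599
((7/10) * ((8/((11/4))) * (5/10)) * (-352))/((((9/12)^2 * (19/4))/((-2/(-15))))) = -229376/12825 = -17.89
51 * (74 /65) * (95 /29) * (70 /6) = 836570 /377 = 2219.02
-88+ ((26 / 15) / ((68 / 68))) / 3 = -3934 / 45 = -87.42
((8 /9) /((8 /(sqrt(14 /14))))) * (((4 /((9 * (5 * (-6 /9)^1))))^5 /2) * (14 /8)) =-0.00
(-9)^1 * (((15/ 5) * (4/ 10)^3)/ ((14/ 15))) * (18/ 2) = -2916/ 175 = -16.66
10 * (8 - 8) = 0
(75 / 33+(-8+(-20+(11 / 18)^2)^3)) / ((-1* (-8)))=-2830662159181 / 2993075712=-945.74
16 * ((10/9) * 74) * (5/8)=7400/9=822.22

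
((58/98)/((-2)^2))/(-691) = -29/135436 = -0.00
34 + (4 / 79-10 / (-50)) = 13529 / 395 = 34.25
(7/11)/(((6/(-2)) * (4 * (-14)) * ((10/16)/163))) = 163/165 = 0.99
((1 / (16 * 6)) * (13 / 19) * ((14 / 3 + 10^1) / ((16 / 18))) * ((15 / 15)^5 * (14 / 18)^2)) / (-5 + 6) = 7007 / 98496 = 0.07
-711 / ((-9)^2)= -79 / 9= -8.78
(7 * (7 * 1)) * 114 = 5586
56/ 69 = 0.81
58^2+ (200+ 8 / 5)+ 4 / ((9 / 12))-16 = 53324 / 15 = 3554.93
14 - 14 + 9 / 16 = 9 / 16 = 0.56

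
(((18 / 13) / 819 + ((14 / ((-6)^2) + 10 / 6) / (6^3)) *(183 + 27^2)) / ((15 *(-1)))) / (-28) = 831811 / 40245660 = 0.02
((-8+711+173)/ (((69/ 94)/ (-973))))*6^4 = -34612147584/ 23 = -1504875981.91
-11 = -11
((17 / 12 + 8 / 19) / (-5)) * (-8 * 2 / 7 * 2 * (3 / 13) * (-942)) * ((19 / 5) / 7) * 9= -28418256 / 15925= -1784.51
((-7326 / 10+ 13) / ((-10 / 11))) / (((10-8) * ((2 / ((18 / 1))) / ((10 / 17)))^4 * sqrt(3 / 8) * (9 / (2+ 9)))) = 21158398800 * sqrt(6) / 83521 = 620529.94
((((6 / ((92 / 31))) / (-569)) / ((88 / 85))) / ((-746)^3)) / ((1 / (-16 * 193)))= -1525665 / 59765322863752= -0.00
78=78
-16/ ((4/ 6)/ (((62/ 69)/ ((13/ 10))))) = -16.59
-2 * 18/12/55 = -3/55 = -0.05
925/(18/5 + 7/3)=13875/89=155.90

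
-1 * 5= -5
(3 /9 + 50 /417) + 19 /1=19.45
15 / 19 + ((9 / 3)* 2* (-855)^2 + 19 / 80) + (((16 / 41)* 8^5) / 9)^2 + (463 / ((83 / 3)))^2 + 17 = 9132433287663163169 / 1425779956080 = 6405219.30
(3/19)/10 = 3/190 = 0.02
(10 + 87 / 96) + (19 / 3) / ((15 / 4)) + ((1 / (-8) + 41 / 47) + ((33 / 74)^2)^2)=13.38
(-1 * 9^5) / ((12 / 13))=-255879 / 4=-63969.75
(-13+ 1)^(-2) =1 / 144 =0.01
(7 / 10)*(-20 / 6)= -7 / 3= -2.33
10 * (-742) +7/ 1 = -7413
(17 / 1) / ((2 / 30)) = 255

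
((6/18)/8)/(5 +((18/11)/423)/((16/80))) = 517/62280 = 0.01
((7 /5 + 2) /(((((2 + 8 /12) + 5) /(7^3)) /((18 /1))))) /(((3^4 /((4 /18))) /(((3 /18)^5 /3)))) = 5831 /18108360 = 0.00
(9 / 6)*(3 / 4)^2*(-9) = -243 / 32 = -7.59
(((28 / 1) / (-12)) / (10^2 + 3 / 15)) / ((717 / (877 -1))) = -10220 / 359217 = -0.03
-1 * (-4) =4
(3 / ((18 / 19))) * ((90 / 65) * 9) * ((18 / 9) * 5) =5130 / 13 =394.62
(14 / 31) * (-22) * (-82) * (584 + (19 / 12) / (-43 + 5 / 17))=1460108195 / 3069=475760.25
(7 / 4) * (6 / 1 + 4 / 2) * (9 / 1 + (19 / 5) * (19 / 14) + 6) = 1411 / 5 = 282.20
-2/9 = -0.22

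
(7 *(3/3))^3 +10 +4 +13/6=2155/6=359.17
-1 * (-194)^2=-37636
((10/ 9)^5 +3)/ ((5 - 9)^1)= -277147/ 236196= -1.17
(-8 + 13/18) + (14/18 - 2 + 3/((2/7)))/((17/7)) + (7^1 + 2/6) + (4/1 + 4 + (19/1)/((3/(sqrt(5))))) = 1817/153 + 19 * sqrt(5)/3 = 26.04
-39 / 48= -13 / 16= -0.81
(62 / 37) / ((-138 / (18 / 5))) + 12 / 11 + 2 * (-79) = -7346176 / 46805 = -156.95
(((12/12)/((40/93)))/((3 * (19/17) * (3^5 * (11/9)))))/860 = 0.00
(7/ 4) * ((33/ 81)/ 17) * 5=385/ 1836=0.21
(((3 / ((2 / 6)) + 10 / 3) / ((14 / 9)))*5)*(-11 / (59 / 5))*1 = -30525 / 826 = -36.96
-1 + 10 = 9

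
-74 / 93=-0.80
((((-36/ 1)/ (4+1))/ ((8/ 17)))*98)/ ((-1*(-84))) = -357/ 20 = -17.85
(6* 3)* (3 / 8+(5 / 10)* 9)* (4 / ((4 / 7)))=2457 / 4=614.25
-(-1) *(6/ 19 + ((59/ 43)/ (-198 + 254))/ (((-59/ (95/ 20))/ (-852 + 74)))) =169325/ 91504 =1.85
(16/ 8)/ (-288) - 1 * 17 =-2449/ 144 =-17.01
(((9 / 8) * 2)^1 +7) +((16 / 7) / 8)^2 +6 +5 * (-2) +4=1829 / 196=9.33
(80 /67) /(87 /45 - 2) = -1200 /67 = -17.91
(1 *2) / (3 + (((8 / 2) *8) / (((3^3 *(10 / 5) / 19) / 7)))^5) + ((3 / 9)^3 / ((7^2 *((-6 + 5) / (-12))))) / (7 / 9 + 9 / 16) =2792789060985312694 / 412678180986772506673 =0.01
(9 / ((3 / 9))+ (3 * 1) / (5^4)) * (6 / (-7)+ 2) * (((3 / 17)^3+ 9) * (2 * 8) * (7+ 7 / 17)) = 1720512534528 / 52200625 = 32959.62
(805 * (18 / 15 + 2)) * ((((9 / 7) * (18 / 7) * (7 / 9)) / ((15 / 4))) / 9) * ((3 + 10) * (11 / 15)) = 420992 / 225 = 1871.08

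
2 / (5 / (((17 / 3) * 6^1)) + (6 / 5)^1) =340 / 229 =1.48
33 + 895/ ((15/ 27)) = 1644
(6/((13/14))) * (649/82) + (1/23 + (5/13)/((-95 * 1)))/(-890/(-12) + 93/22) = 30815989974/602566627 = 51.14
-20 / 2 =-10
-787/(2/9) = -7083/2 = -3541.50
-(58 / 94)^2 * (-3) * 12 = 30276 / 2209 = 13.71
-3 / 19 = -0.16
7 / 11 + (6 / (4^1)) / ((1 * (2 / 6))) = 5.14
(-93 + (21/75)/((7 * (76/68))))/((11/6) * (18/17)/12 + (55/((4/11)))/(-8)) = 24021952/4843575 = 4.96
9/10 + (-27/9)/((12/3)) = 3/20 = 0.15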